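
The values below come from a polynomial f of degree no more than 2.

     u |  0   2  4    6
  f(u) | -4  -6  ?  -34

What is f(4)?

-16

The 3 known points determine the degree-2 polynomial uniquely.
Write f(u) = au^2 + bu + c. Substituting each data point gives a linear system:
  c = -4
  4a + 2b + c = -6
  36a + 6b + c = -34
Solving the system yields a = -1, b = 1, c = -4.
So f(u) = -u² + u - 4.
Then f(4) = -16.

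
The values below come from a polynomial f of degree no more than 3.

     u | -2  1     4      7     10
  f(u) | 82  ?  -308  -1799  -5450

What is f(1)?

On equispaced nodes a degree-3 polynomial has vanishing fourth forward difference, so
  f(-2) - 4·f(1) + 6·f(4) - 4·f(7) + f(10) = 0.
Substituting the known values and solving for f(1):
  -4·f(1) = 20
  f(1) = -5.

-5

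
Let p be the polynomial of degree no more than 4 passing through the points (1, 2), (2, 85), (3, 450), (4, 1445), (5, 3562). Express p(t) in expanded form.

p(t) = 6t^4 - 2t^3 + 3t^2 - 2t - 3

Write p(t) = at^4 + bt^3 + ct^2 + dt + e. Substituting each data point gives a linear system:
  a + b + c + d + e = 2
  16a + 8b + 4c + 2d + e = 85
  81a + 27b + 9c + 3d + e = 450
  256a + 64b + 16c + 4d + e = 1445
  625a + 125b + 25c + 5d + e = 3562
Solving the system yields a = 6, b = -2, c = 3, d = -2, e = -3.
So p(t) = 6t^4 - 2t^3 + 3t^2 - 2t - 3.
Check: p(3) = 450. ✓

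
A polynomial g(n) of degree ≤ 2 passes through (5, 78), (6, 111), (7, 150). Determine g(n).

Using the Lagrange interpolation formula with nodes 5, 6, 7:
  L_0(n) = (n - 6)(n - 7) / 2
  L_1(n) = (n - 5)(n - 7) / -1
  L_2(n) = (n - 5)(n - 6) / 2
Then g(n) = 78·L_0(n) + 111·L_1(n) + 150·L_2(n).
Expanding and collecting terms gives g(n) = 3n^2 + 3.
Check: g(6) = 111. ✓

g(n) = 3n^2 + 3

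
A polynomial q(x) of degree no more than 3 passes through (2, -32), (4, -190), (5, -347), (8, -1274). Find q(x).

Write q(x) = ax^3 + bx^2 + cx + d. Substituting each data point gives a linear system:
  8a + 4b + 2c + d = -32
  64a + 16b + 4c + d = -190
  125a + 25b + 5c + d = -347
  512a + 64b + 8c + d = -1274
Solving the system yields a = -2, b = -4, c = 1, d = -2.
So q(x) = -2x^3 - 4x^2 + x - 2.
Check: q(5) = -347. ✓

q(x) = -2x^3 - 4x^2 + x - 2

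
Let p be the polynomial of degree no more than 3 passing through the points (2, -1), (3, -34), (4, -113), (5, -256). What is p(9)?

Write p(n) = an^3 + bn^2 + cn + d. Substituting each data point gives a linear system:
  8a + 4b + 2c + d = -1
  27a + 9b + 3c + d = -34
  64a + 16b + 4c + d = -113
  125a + 25b + 5c + d = -256
Solving the system yields a = -3, b = 4, c = 4, d = -1.
So p(n) = -3n^3 + 4n^2 + 4n - 1.
Then p(9) = -1828.

-1828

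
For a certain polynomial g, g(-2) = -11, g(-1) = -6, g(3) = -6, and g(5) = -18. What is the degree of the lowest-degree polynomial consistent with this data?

Divided differences on the nodes -2, -1, 3, 5:
  order 0: -11  -6  -6  -18
  order 1: 5  0  -6
  order 2: -1  -1
  order 3: 0
The order-2 divided differences are all -1 (nonzero) and every higher order vanishes, so the data lies on a polynomial of degree exactly 2.

2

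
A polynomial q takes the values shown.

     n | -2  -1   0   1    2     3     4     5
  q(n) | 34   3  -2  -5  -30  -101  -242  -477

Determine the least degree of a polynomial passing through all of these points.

Forward differences of the values at n = -2, -1, 0, 1, 2, 3, 4, 5:
  q  : 34  3  -2  -5  -30  -101  -242  -477
  Δ  : -31  -5  -3  -25  -71  -141  -235
  Δ^2: 26  2  -22  -46  -70  -94
  Δ^3: -24  -24  -24  -24  -24
  Δ^4: 0  0  0  0
  Δ^5: 0  0  0
  Δ^6: 0  0
  Δ^7: 0
The third differences are constant (-24) and nonzero, while all higher differences vanish, so the minimal degree is 3.

3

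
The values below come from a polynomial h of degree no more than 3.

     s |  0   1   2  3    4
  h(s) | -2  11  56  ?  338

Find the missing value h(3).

The 4 known points determine the degree-3 polynomial uniquely.
Write h(s) = as^3 + bs^2 + cs + d. Substituting each data point gives a linear system:
  d = -2
  a + b + c + d = 11
  8a + 4b + 2c + d = 56
  64a + 16b + 4c + d = 338
Solving the system yields a = 4, b = 4, c = 5, d = -2.
So h(s) = 4s^3 + 4s^2 + 5s - 2.
Then h(3) = 157.

157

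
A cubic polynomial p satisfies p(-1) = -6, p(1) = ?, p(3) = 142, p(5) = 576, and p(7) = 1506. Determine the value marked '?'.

On equispaced nodes a degree-3 polynomial has vanishing fourth forward difference, so
  p(-1) - 4·p(1) + 6·p(3) - 4·p(5) + p(7) = 0.
Substituting the known values and solving for p(1):
  -4·p(1) = -48
  p(1) = 12.

12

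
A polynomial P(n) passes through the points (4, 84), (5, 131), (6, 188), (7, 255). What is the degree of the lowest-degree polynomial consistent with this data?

Forward differences of the values at n = 4, 5, 6, 7:
  P  : 84  131  188  255
  Δ  : 47  57  67
  Δ^2: 10  10
  Δ^3: 0
The second differences are constant (10) and nonzero, while all higher differences vanish, so the minimal degree is 2.

2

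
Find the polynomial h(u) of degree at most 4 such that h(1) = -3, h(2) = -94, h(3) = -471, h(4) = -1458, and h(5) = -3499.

h(u) = -5u^4 - 4u^3 + 6u^2 - 6u + 6

Using the Lagrange interpolation formula with nodes 1, 2, 3, 4, 5:
  L_0(u) = (u - 2)(u - 3)(u - 4)(u - 5) / 24
  L_1(u) = (u - 1)(u - 3)(u - 4)(u - 5) / -6
  L_2(u) = (u - 1)(u - 2)(u - 4)(u - 5) / 4
  L_3(u) = (u - 1)(u - 2)(u - 3)(u - 5) / -6
  L_4(u) = (u - 1)(u - 2)(u - 3)(u - 4) / 24
Then h(u) = -3·L_0(u) - 94·L_1(u) - 471·L_2(u) - 1458·L_3(u) - 3499·L_4(u).
Expanding and collecting terms gives h(u) = -5u^4 - 4u^3 + 6u^2 - 6u + 6.
Check: h(1) = -3. ✓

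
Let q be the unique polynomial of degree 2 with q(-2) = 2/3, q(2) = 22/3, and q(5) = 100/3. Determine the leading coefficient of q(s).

1

Write q(s) = as^2 + bs + c. Substituting each data point gives a linear system:
  4a - 2b + c = 2/3
  4a + 2b + c = 22/3
  25a + 5b + c = 100/3
Solving the system yields a = 1, b = 5/3, c = 0.
So q(s) = s^2 + (5/3)s.
The leading coefficient is 1.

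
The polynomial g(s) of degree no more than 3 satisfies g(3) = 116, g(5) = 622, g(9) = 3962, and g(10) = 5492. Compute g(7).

1808

Write g(s) = as^3 + bs^2 + cs + d. Substituting each data point gives a linear system:
  27a + 9b + 3c + d = 116
  125a + 25b + 5c + d = 622
  729a + 81b + 9c + d = 3962
  1000a + 100b + 10c + d = 5492
Solving the system yields a = 6, b = -5, c = -1, d = 2.
So g(s) = 6s³ - 5s² - s + 2.
Then g(7) = 1808.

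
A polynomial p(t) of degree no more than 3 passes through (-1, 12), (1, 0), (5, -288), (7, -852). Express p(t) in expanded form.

p(t) = -3t^3 + 4t^2 - 3t + 2

Using the Lagrange interpolation formula with nodes -1, 1, 5, 7:
  L_0(t) = (t - 1)(t - 5)(t - 7) / -96
  L_1(t) = (t + 1)(t - 5)(t - 7) / 48
  L_2(t) = (t + 1)(t - 1)(t - 7) / -48
  L_3(t) = (t + 1)(t - 1)(t - 5) / 96
Then p(t) = 12·L_0(t) + 0·L_1(t) - 288·L_2(t) - 852·L_3(t).
Expanding and collecting terms gives p(t) = -3t³ + 4t² - 3t + 2.
Check: p(7) = -852. ✓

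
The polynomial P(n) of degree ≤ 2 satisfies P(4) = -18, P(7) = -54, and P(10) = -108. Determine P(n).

P(n) = -n^2 - n + 2

Write P(n) = an^2 + bn + c. Substituting each data point gives a linear system:
  16a + 4b + c = -18
  49a + 7b + c = -54
  100a + 10b + c = -108
Solving the system yields a = -1, b = -1, c = 2.
So P(n) = -n^2 - n + 2.
Check: P(4) = -18. ✓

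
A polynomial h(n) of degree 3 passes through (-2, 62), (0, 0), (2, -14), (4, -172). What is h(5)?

-365

Using the Lagrange interpolation formula with nodes -2, 0, 2, 4:
  L_0(n) = n(n - 2)(n - 4) / -48
  L_1(n) = (n + 2)(n - 2)(n - 4) / 16
  L_2(n) = (n + 2)n(n - 4) / -16
  L_3(n) = (n + 2)n(n - 2) / 48
Then h(n) = 62·L_0(n) + 0·L_1(n) - 14·L_2(n) - 172·L_3(n).
Expanding and collecting terms gives h(n) = -4n^3 + 6n^2 - 3n.
Evaluating at n = 5: h(5) = -365.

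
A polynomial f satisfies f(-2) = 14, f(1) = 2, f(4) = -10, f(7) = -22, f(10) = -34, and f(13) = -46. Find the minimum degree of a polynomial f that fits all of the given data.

Forward differences of the values at n = -2, 1, 4, 7, 10, 13:
  f  : 14  2  -10  -22  -34  -46
  Δ  : -12  -12  -12  -12  -12
  Δ^2: 0  0  0  0
  Δ^3: 0  0  0
  Δ^4: 0  0
  Δ^5: 0
The first differences are constant (-12) and nonzero, while all higher differences vanish, so the minimal degree is 1.

1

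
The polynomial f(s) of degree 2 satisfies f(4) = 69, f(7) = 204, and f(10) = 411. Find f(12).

589

Forward differences of the values at s = 4, 7, 10:
  f  : 69  204  411
  Δ  : 135  207
  Δ^2: 72
The second differences are constant, confirming degree 2.
Interpolating (Newton forward form) and evaluating at s = 12 gives f(12) = 589.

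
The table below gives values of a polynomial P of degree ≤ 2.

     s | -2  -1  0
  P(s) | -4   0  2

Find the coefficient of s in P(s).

Write P(s) = as^2 + bs + c. Substituting each data point gives a linear system:
  4a - 2b + c = -4
  a - b + c = 0
  c = 2
Solving the system yields a = -1, b = 1, c = 2.
So P(s) = -s² + s + 2.
The coefficient of s is 1.

1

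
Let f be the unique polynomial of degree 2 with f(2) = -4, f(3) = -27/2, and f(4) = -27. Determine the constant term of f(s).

Write f(s) = as^2 + bs + c. Substituting each data point gives a linear system:
  4a + 2b + c = -4
  9a + 3b + c = -27/2
  16a + 4b + c = -27
Solving the system yields a = -2, b = 1/2, c = 3.
So f(s) = -2s^2 + (1/2)s + 3.
The constant term is 3.

3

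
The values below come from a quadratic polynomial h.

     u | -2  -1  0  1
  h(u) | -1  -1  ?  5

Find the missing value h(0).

1

The 3 known points determine the degree-2 polynomial uniquely.
Write h(u) = au^2 + bu + c. Substituting each data point gives a linear system:
  4a - 2b + c = -1
  a - b + c = -1
  a + b + c = 5
Solving the system yields a = 1, b = 3, c = 1.
So h(u) = u² + 3u + 1.
Then h(0) = 1.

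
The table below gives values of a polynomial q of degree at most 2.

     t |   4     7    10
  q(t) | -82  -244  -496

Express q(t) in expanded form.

Using the Lagrange interpolation formula with nodes 4, 7, 10:
  L_0(t) = (t - 7)(t - 10) / 18
  L_1(t) = (t - 4)(t - 10) / -9
  L_2(t) = (t - 4)(t - 7) / 18
Then q(t) = -82·L_0(t) - 244·L_1(t) - 496·L_2(t).
Expanding and collecting terms gives q(t) = -5t² + t - 6.
Check: q(7) = -244. ✓

q(t) = -5t^2 + t - 6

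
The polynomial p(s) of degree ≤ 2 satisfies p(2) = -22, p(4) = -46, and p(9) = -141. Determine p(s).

p(s) = -s^2 - 6s - 6

Write p(s) = as^2 + bs + c. Substituting each data point gives a linear system:
  4a + 2b + c = -22
  16a + 4b + c = -46
  81a + 9b + c = -141
Solving the system yields a = -1, b = -6, c = -6.
So p(s) = -s² - 6s - 6.
Check: p(4) = -46. ✓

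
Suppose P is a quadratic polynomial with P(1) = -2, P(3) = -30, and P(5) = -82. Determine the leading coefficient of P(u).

Write P(u) = au^2 + bu + c. Substituting each data point gives a linear system:
  a + b + c = -2
  9a + 3b + c = -30
  25a + 5b + c = -82
Solving the system yields a = -3, b = -2, c = 3.
So P(u) = -3u^2 - 2u + 3.
The leading coefficient is -3.

-3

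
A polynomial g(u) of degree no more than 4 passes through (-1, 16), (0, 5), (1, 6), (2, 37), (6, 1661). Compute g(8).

Write g(u) = au^4 + bu^3 + cu^2 + du + e. Substituting each data point gives a linear system:
  a - b + c - d + e = 16
  e = 5
  a + b + c + d + e = 6
  16a + 8b + 4c + 2d + e = 37
  1296a + 216b + 36c + 6d + e = 1661
Solving the system yields a = 1, b = 1, c = 5, d = -6, e = 5.
So g(u) = u⁴ + u³ + 5u² - 6u + 5.
Then g(8) = 4885.

4885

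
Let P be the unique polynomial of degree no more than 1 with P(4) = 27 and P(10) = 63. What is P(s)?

P(s) = 6s + 3

Using the Lagrange interpolation formula with nodes 4, 10:
  L_0(s) = (s - 10) / -6
  L_1(s) = (s - 4) / 6
Then P(s) = 27·L_0(s) + 63·L_1(s).
Expanding and collecting terms gives P(s) = 6s + 3.
Check: P(4) = 27. ✓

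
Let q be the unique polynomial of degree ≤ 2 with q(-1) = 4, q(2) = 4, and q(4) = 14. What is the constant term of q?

2

Write q(n) = an^2 + bn + c. Substituting each data point gives a linear system:
  a - b + c = 4
  4a + 2b + c = 4
  16a + 4b + c = 14
Solving the system yields a = 1, b = -1, c = 2.
So q(n) = n² - n + 2.
The constant term is 2.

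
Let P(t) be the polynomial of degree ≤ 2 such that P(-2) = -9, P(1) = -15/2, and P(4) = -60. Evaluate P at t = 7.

Write P(t) = at^2 + bt + c. Substituting each data point gives a linear system:
  4a - 2b + c = -9
  a + b + c = -15/2
  16a + 4b + c = -60
Solving the system yields a = -3, b = -5/2, c = -2.
So P(t) = -3t^2 - (5/2)t - 2.
Then P(7) = -333/2.

-333/2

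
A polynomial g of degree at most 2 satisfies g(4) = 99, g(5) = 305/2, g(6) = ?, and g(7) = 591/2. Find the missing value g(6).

The 3 known points determine the degree-2 polynomial uniquely.
Write g(s) = as^2 + bs + c. Substituting each data point gives a linear system:
  16a + 4b + c = 99
  25a + 5b + c = 305/2
  49a + 7b + c = 591/2
Solving the system yields a = 6, b = -1/2, c = 5.
So g(s) = 6s^2 - (1/2)s + 5.
Then g(6) = 218.

218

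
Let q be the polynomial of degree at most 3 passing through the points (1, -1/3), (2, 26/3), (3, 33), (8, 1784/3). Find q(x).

Write q(x) = ax^3 + bx^2 + cx + d. Substituting each data point gives a linear system:
  a + b + c + d = -1/3
  8a + 4b + 2c + d = 26/3
  27a + 9b + 3c + d = 33
  512a + 64b + 8c + d = 1784/3
Solving the system yields a = 1, b = 5/3, c = -3, d = 0.
So q(x) = x^3 + (5/3)x^2 - 3x.
Check: q(2) = 26/3. ✓

q(x) = x^3 + (5/3)x^2 - 3x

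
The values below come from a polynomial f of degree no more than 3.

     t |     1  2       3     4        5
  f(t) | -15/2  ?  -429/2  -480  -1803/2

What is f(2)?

On equispaced nodes a degree-3 polynomial has vanishing fourth forward difference, so
  f(1) - 4·f(2) + 6·f(3) - 4·f(4) + f(5) = 0.
Substituting the known values and solving for f(2):
  -4·f(2) = 276
  f(2) = -69.

-69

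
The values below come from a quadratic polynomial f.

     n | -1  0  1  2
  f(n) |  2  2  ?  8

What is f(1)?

The 3 known points determine the degree-2 polynomial uniquely.
Write f(n) = an^2 + bn + c. Substituting each data point gives a linear system:
  a - b + c = 2
  c = 2
  4a + 2b + c = 8
Solving the system yields a = 1, b = 1, c = 2.
So f(n) = n^2 + n + 2.
Then f(1) = 4.

4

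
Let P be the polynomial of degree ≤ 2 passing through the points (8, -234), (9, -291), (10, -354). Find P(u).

Using the Lagrange interpolation formula with nodes 8, 9, 10:
  L_0(u) = (u - 9)(u - 10) / 2
  L_1(u) = (u - 8)(u - 10) / -1
  L_2(u) = (u - 8)(u - 9) / 2
Then P(u) = -234·L_0(u) - 291·L_1(u) - 354·L_2(u).
Expanding and collecting terms gives P(u) = -3u² - 6u + 6.
Check: P(8) = -234. ✓

P(u) = -3u^2 - 6u + 6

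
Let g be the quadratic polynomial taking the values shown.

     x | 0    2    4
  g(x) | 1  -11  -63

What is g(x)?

Write g(x) = ax^2 + bx + c. Substituting each data point gives a linear system:
  c = 1
  4a + 2b + c = -11
  16a + 4b + c = -63
Solving the system yields a = -5, b = 4, c = 1.
So g(x) = -5x^2 + 4x + 1.
Check: g(4) = -63. ✓

g(x) = -5x^2 + 4x + 1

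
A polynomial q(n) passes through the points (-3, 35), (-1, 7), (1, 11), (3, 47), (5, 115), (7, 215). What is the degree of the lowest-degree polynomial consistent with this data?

Forward differences of the values at n = -3, -1, 1, 3, 5, 7:
  q  : 35  7  11  47  115  215
  Δ  : -28  4  36  68  100
  Δ^2: 32  32  32  32
  Δ^3: 0  0  0
  Δ^4: 0  0
  Δ^5: 0
The second differences are constant (32) and nonzero, while all higher differences vanish, so the minimal degree is 2.

2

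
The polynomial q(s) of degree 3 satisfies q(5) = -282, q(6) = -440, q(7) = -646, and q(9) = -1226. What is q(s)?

q(s) = -s^3 - 6s^2 - s - 2

Using the Lagrange interpolation formula with nodes 5, 6, 7, 9:
  L_0(s) = (s - 6)(s - 7)(s - 9) / -8
  L_1(s) = (s - 5)(s - 7)(s - 9) / 3
  L_2(s) = (s - 5)(s - 6)(s - 9) / -4
  L_3(s) = (s - 5)(s - 6)(s - 7) / 24
Then q(s) = -282·L_0(s) - 440·L_1(s) - 646·L_2(s) - 1226·L_3(s).
Expanding and collecting terms gives q(s) = -s³ - 6s² - s - 2.
Check: q(5) = -282. ✓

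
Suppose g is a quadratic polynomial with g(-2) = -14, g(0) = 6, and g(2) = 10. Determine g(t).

Using the Lagrange interpolation formula with nodes -2, 0, 2:
  L_0(t) = t(t - 2) / 8
  L_1(t) = (t + 2)(t - 2) / -4
  L_2(t) = (t + 2)t / 8
Then g(t) = -14·L_0(t) + 6·L_1(t) + 10·L_2(t).
Expanding and collecting terms gives g(t) = -2t^2 + 6t + 6.
Check: g(0) = 6. ✓

g(t) = -2t^2 + 6t + 6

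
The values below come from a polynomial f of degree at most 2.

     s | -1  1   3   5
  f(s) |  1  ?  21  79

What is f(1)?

-5

On equispaced nodes a degree-2 polynomial has vanishing third forward difference, so
  - f(-1) + 3·f(1) - 3·f(3) + f(5) = 0.
Substituting the known values and solving for f(1):
  3·f(1) = -15
  f(1) = -5.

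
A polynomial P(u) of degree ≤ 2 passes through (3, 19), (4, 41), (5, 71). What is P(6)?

Write P(u) = au^2 + bu + c. Substituting each data point gives a linear system:
  9a + 3b + c = 19
  16a + 4b + c = 41
  25a + 5b + c = 71
Solving the system yields a = 4, b = -6, c = 1.
So P(u) = 4u^2 - 6u + 1.
Then P(6) = 109.

109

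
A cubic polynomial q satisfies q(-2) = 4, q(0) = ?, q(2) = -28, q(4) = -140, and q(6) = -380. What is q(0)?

4

The 4 known points determine the degree-3 polynomial uniquely.
Write q(n) = an^3 + bn^2 + cn + d. Substituting each data point gives a linear system:
  -8a + 4b - 2c + d = 4
  8a + 4b + 2c + d = -28
  64a + 16b + 4c + d = -140
  216a + 36b + 6c + d = -380
Solving the system yields a = -1, b = -4, c = -4, d = 4.
So q(n) = -n^3 - 4n^2 - 4n + 4.
Then q(0) = 4.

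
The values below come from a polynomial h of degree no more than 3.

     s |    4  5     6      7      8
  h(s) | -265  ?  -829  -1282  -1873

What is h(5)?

-496

The 4 known points determine the degree-3 polynomial uniquely.
Write h(s) = as^3 + bs^2 + cs + d. Substituting each data point gives a linear system:
  64a + 16b + 4c + d = -265
  216a + 36b + 6c + d = -829
  343a + 49b + 7c + d = -1282
  512a + 64b + 8c + d = -1873
Solving the system yields a = -3, b = -6, c = 6, d = -1.
So h(s) = -3s^3 - 6s^2 + 6s - 1.
Then h(5) = -496.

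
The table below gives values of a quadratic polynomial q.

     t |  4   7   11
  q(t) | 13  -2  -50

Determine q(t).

q(t) = -t^2 + 6t + 5

Using the Lagrange interpolation formula with nodes 4, 7, 11:
  L_0(t) = (t - 7)(t - 11) / 21
  L_1(t) = (t - 4)(t - 11) / -12
  L_2(t) = (t - 4)(t - 7) / 28
Then q(t) = 13·L_0(t) - 2·L_1(t) - 50·L_2(t).
Expanding and collecting terms gives q(t) = -t^2 + 6t + 5.
Check: q(4) = 13. ✓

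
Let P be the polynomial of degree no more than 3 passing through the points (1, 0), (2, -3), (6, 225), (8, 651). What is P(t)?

Write P(t) = at^3 + bt^2 + ct + d. Substituting each data point gives a linear system:
  a + b + c + d = 0
  8a + 4b + 2c + d = -3
  216a + 36b + 6c + d = 225
  512a + 64b + 8c + d = 651
Solving the system yields a = 2, b = -6, c = 1, d = 3.
So P(t) = 2t^3 - 6t^2 + t + 3.
Check: P(1) = 0. ✓

P(t) = 2t^3 - 6t^2 + t + 3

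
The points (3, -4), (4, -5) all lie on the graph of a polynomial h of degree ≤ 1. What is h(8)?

Using the Lagrange interpolation formula with nodes 3, 4:
  L_0(n) = (n - 4) / -1
  L_1(n) = (n - 3) / 1
Then h(n) = -4·L_0(n) - 5·L_1(n).
Expanding and collecting terms gives h(n) = -n - 1.
Evaluating at n = 8: h(8) = -9.

-9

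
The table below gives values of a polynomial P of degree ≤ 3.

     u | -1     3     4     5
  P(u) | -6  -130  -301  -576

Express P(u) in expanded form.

P(u) = -4u^3 - 4u^2 + 5u - 1

Write P(u) = au^3 + bu^2 + cu + d. Substituting each data point gives a linear system:
  -a + b - c + d = -6
  27a + 9b + 3c + d = -130
  64a + 16b + 4c + d = -301
  125a + 25b + 5c + d = -576
Solving the system yields a = -4, b = -4, c = 5, d = -1.
So P(u) = -4u^3 - 4u^2 + 5u - 1.
Check: P(-1) = -6. ✓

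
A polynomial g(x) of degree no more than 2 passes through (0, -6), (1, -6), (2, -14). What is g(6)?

-126

Write g(x) = ax^2 + bx + c. Substituting each data point gives a linear system:
  c = -6
  a + b + c = -6
  4a + 2b + c = -14
Solving the system yields a = -4, b = 4, c = -6.
So g(x) = -4x² + 4x - 6.
Then g(6) = -126.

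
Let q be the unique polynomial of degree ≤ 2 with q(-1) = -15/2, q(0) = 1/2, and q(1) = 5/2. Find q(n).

q(n) = -3n^2 + 5n + 1/2

Write q(n) = an^2 + bn + c. Substituting each data point gives a linear system:
  a - b + c = -15/2
  c = 1/2
  a + b + c = 5/2
Solving the system yields a = -3, b = 5, c = 1/2.
So q(n) = -3n^2 + 5n + 1/2.
Check: q(1) = 5/2. ✓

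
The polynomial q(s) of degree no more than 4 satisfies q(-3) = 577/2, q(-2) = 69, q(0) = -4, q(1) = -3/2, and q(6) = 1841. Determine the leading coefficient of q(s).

Write q(s) = as^4 + bs^3 + cs^2 + ds + e. Substituting each data point gives a linear system:
  81a - 27b + 9c - 3d + e = 577/2
  16a - 8b + 4c - 2d + e = 69
  e = -4
  a + b + c + d + e = -3/2
  1296a + 216b + 36c + 6d + e = 1841
Solving the system yields a = 2, b = -4, c = 3, d = 3/2, e = -4.
So q(s) = 2s⁴ - 4s³ + 3s² + (3/2)s - 4.
The leading coefficient is 2.

2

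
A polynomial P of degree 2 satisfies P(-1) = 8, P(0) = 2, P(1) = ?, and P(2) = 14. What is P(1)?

On equispaced nodes a degree-2 polynomial has vanishing third forward difference, so
  - P(-1) + 3·P(0) - 3·P(1) + P(2) = 0.
Substituting the known values and solving for P(1):
  -3·P(1) = -12
  P(1) = 4.

4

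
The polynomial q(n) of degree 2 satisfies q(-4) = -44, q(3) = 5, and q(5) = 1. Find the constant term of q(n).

Write q(n) = an^2 + bn + c. Substituting each data point gives a linear system:
  16a - 4b + c = -44
  9a + 3b + c = 5
  25a + 5b + c = 1
Solving the system yields a = -1, b = 6, c = -4.
So q(n) = -n^2 + 6n - 4.
The constant term is -4.

-4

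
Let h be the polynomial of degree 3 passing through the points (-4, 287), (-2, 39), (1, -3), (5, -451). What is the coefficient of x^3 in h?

-4

Write h(x) = ax^3 + bx^2 + cx + d. Substituting each data point gives a linear system:
  -64a + 16b - 4c + d = 287
  -8a + 4b - 2c + d = 39
  a + b + c + d = -3
  125a + 25b + 5c + d = -451
Solving the system yields a = -4, b = 2, c = 0, d = -1.
So h(x) = -4x^3 + 2x^2 - 1.
The leading coefficient is -4.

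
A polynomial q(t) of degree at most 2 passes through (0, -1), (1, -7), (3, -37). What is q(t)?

q(t) = -3t^2 - 3t - 1

Write q(t) = at^2 + bt + c. Substituting each data point gives a linear system:
  c = -1
  a + b + c = -7
  9a + 3b + c = -37
Solving the system yields a = -3, b = -3, c = -1.
So q(t) = -3t^2 - 3t - 1.
Check: q(0) = -1. ✓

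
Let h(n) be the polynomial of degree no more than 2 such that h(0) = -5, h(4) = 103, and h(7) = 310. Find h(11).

Using the Lagrange interpolation formula with nodes 0, 4, 7:
  L_0(n) = (n - 4)(n - 7) / 28
  L_1(n) = n(n - 7) / -12
  L_2(n) = n(n - 4) / 21
Then h(n) = -5·L_0(n) + 103·L_1(n) + 310·L_2(n).
Expanding and collecting terms gives h(n) = 6n² + 3n - 5.
Evaluating at n = 11: h(11) = 754.

754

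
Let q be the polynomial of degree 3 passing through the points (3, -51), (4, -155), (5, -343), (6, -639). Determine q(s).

Using the Lagrange interpolation formula with nodes 3, 4, 5, 6:
  L_0(s) = (s - 4)(s - 5)(s - 6) / -6
  L_1(s) = (s - 3)(s - 5)(s - 6) / 2
  L_2(s) = (s - 3)(s - 4)(s - 6) / -2
  L_3(s) = (s - 3)(s - 4)(s - 5) / 6
Then q(s) = -51·L_0(s) - 155·L_1(s) - 343·L_2(s) - 639·L_3(s).
Expanding and collecting terms gives q(s) = -4s^3 + 6s^2 + 2s - 3.
Check: q(6) = -639. ✓

q(s) = -4s^3 + 6s^2 + 2s - 3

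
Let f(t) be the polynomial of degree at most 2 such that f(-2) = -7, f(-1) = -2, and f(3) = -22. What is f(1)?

-4

Using the Lagrange interpolation formula with nodes -2, -1, 3:
  L_0(t) = (t + 1)(t - 3) / 5
  L_1(t) = (t + 2)(t - 3) / -4
  L_2(t) = (t + 2)(t + 1) / 20
Then f(t) = -7·L_0(t) - 2·L_1(t) - 22·L_2(t).
Expanding and collecting terms gives f(t) = -2t² - t - 1.
Evaluating at t = 1: f(1) = -4.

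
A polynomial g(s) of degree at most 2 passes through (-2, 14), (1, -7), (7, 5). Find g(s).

g(s) = s^2 - 6s - 2

Write g(s) = as^2 + bs + c. Substituting each data point gives a linear system:
  4a - 2b + c = 14
  a + b + c = -7
  49a + 7b + c = 5
Solving the system yields a = 1, b = -6, c = -2.
So g(s) = s^2 - 6s - 2.
Check: g(-2) = 14. ✓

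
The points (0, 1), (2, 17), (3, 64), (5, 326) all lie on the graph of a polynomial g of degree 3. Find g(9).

2026

Using the Lagrange interpolation formula with nodes 0, 2, 3, 5:
  L_0(n) = (n - 2)(n - 3)(n - 5) / -30
  L_1(n) = n(n - 3)(n - 5) / 6
  L_2(n) = n(n - 2)(n - 5) / -6
  L_3(n) = n(n - 2)(n - 3) / 30
Then g(n) = 1·L_0(n) + 17·L_1(n) + 64·L_2(n) + 326·L_3(n).
Expanding and collecting terms gives g(n) = 3n^3 - 2n^2 + 1.
Evaluating at n = 9: g(9) = 2026.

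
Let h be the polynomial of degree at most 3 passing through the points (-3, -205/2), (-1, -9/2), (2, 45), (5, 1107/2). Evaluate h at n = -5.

Using the Lagrange interpolation formula with nodes -3, -1, 2, 5:
  L_0(n) = (n + 1)(n - 2)(n - 5) / -80
  L_1(n) = (n + 3)(n - 2)(n - 5) / 36
  L_2(n) = (n + 3)(n + 1)(n - 5) / -45
  L_3(n) = (n + 3)(n + 1)(n - 2) / 144
Then h(n) = -205/2·L_0(n) - 9/2·L_1(n) + 45·L_2(n) + 1107/2·L_3(n).
Expanding and collecting terms gives h(n) = 4n^3 + (3/2)n^2 + 3n + 1.
Evaluating at n = -5: h(-5) = -953/2.

-953/2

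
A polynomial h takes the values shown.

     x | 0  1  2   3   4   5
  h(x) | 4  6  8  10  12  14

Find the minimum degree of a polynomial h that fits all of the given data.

Forward differences of the values at x = 0, 1, 2, 3, 4, 5:
  h  : 4  6  8  10  12  14
  Δ  : 2  2  2  2  2
  Δ^2: 0  0  0  0
  Δ^3: 0  0  0
  Δ^4: 0  0
  Δ^5: 0
The first differences are constant (2) and nonzero, while all higher differences vanish, so the minimal degree is 1.

1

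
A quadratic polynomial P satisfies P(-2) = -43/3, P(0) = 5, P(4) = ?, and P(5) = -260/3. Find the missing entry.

The 3 known points determine the degree-2 polynomial uniquely.
Write P(n) = an^2 + bn + c. Substituting each data point gives a linear system:
  4a - 2b + c = -43/3
  c = 5
  25a + 5b + c = -260/3
Solving the system yields a = -4, b = 5/3, c = 5.
So P(n) = -4n^2 + (5/3)n + 5.
Then P(4) = -157/3.

-157/3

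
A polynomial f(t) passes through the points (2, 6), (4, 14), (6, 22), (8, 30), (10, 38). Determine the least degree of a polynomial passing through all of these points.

1

Forward differences of the values at t = 2, 4, 6, 8, 10:
  f  : 6  14  22  30  38
  Δ  : 8  8  8  8
  Δ^2: 0  0  0
  Δ^3: 0  0
  Δ^4: 0
The first differences are constant (8) and nonzero, while all higher differences vanish, so the minimal degree is 1.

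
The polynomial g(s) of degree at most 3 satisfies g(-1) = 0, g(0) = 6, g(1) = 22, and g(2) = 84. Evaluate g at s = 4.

490

Write g(s) = as^3 + bs^2 + cs + d. Substituting each data point gives a linear system:
  -a + b - c + d = 0
  d = 6
  a + b + c + d = 22
  8a + 4b + 2c + d = 84
Solving the system yields a = 6, b = 5, c = 5, d = 6.
So g(s) = 6s³ + 5s² + 5s + 6.
Then g(4) = 490.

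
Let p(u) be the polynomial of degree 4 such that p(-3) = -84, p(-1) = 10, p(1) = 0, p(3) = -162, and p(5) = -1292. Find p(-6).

Using the Lagrange interpolation formula with nodes -3, -1, 1, 3, 5:
  L_0(u) = (u + 1)(u - 1)(u - 3)(u - 5) / 384
  L_1(u) = (u + 3)(u - 1)(u - 3)(u - 5) / -96
  L_2(u) = (u + 3)(u + 1)(u - 3)(u - 5) / 64
  L_3(u) = (u + 3)(u + 1)(u - 1)(u - 5) / -96
  L_4(u) = (u + 3)(u + 1)(u - 1)(u - 3) / 384
Then p(u) = -84·L_0(u) + 10·L_1(u) + 0·L_2(u) - 162·L_3(u) - 1292·L_4(u).
Expanding and collecting terms gives p(u) = -2u^4 - u^3 + 4u^2 - 4u + 3.
Evaluating at u = -6: p(-6) = -2205.

-2205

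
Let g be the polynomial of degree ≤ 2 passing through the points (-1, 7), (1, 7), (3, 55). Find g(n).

g(n) = 6n^2 + 1

Write g(n) = an^2 + bn + c. Substituting each data point gives a linear system:
  a - b + c = 7
  a + b + c = 7
  9a + 3b + c = 55
Solving the system yields a = 6, b = 0, c = 1.
So g(n) = 6n^2 + 1.
Check: g(-1) = 7. ✓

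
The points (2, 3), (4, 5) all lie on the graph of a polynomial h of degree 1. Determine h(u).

h(u) = u + 1

Using the Lagrange interpolation formula with nodes 2, 4:
  L_0(u) = (u - 4) / -2
  L_1(u) = (u - 2) / 2
Then h(u) = 3·L_0(u) + 5·L_1(u).
Expanding and collecting terms gives h(u) = u + 1.
Check: h(4) = 5. ✓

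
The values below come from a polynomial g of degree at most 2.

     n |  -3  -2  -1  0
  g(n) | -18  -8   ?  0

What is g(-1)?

-2

The 3 known points determine the degree-2 polynomial uniquely.
Write g(n) = an^2 + bn + c. Substituting each data point gives a linear system:
  9a - 3b + c = -18
  4a - 2b + c = -8
  c = 0
Solving the system yields a = -2, b = 0, c = 0.
So g(n) = -2n^2.
Then g(-1) = -2.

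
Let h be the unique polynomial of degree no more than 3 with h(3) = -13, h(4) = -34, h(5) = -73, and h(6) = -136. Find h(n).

Write h(n) = an^3 + bn^2 + cn + d. Substituting each data point gives a linear system:
  27a + 9b + 3c + d = -13
  64a + 16b + 4c + d = -34
  125a + 25b + 5c + d = -73
  216a + 36b + 6c + d = -136
Solving the system yields a = -1, b = 3, c = -5, d = 2.
So h(n) = -n^3 + 3n^2 - 5n + 2.
Check: h(5) = -73. ✓

h(n) = -n^3 + 3n^2 - 5n + 2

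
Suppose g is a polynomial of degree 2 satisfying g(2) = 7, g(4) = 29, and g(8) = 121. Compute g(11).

232

Write g(x) = ax^2 + bx + c. Substituting each data point gives a linear system:
  4a + 2b + c = 7
  16a + 4b + c = 29
  64a + 8b + c = 121
Solving the system yields a = 2, b = -1, c = 1.
So g(x) = 2x^2 - x + 1.
Then g(11) = 232.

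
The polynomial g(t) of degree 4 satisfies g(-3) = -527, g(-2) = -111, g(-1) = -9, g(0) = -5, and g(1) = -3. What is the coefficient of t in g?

-3

Write g(t) = at^4 + bt^3 + ct^2 + dt + e. Substituting each data point gives a linear system:
  81a - 27b + 9c - 3d + e = -527
  16a - 8b + 4c - 2d + e = -111
  a - b + c - d + e = -9
  e = -5
  a + b + c + d + e = -3
Solving the system yields a = -5, b = 6, c = 4, d = -3, e = -5.
So g(t) = -5t^4 + 6t^3 + 4t^2 - 3t - 5.
The coefficient of t is -3.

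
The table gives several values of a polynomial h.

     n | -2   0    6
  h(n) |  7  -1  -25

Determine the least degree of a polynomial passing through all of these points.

Divided differences on the nodes -2, 0, 6:
  order 0: 7  -1  -25
  order 1: -4  -4
  order 2: 0
The order-1 divided differences are all -4 (nonzero) and every higher order vanishes, so the data lies on a polynomial of degree exactly 1.

1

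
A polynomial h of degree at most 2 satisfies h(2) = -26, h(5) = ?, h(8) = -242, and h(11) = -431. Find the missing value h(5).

On equispaced nodes a degree-2 polynomial has vanishing third forward difference, so
  - h(2) + 3·h(5) - 3·h(8) + h(11) = 0.
Substituting the known values and solving for h(5):
  3·h(5) = -321
  h(5) = -107.

-107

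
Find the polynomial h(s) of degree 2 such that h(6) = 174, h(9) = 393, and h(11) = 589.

Using the Lagrange interpolation formula with nodes 6, 9, 11:
  L_0(s) = (s - 9)(s - 11) / 15
  L_1(s) = (s - 6)(s - 11) / -6
  L_2(s) = (s - 6)(s - 9) / 10
Then h(s) = 174·L_0(s) + 393·L_1(s) + 589·L_2(s).
Expanding and collecting terms gives h(s) = 5s^2 - 2s + 6.
Check: h(9) = 393. ✓

h(s) = 5s^2 - 2s + 6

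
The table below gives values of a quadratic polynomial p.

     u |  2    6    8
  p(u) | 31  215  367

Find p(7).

286

Using the Lagrange interpolation formula with nodes 2, 6, 8:
  L_0(u) = (u - 6)(u - 8) / 24
  L_1(u) = (u - 2)(u - 8) / -8
  L_2(u) = (u - 2)(u - 6) / 12
Then p(u) = 31·L_0(u) + 215·L_1(u) + 367·L_2(u).
Expanding and collecting terms gives p(u) = 5u² + 6u - 1.
Evaluating at u = 7: p(7) = 286.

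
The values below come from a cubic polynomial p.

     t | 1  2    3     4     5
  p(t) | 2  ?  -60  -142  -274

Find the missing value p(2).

-16

On equispaced nodes a degree-3 polynomial has vanishing fourth forward difference, so
  p(1) - 4·p(2) + 6·p(3) - 4·p(4) + p(5) = 0.
Substituting the known values and solving for p(2):
  -4·p(2) = 64
  p(2) = -16.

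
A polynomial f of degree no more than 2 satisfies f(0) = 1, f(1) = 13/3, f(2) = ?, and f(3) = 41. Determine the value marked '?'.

53/3

On equispaced nodes a degree-2 polynomial has vanishing third forward difference, so
  - f(0) + 3·f(1) - 3·f(2) + f(3) = 0.
Substituting the known values and solving for f(2):
  -3·f(2) = -53
  f(2) = 53/3.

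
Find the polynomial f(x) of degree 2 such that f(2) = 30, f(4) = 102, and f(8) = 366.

f(x) = 5x^2 + 6x - 2

Write f(x) = ax^2 + bx + c. Substituting each data point gives a linear system:
  4a + 2b + c = 30
  16a + 4b + c = 102
  64a + 8b + c = 366
Solving the system yields a = 5, b = 6, c = -2.
So f(x) = 5x^2 + 6x - 2.
Check: f(8) = 366. ✓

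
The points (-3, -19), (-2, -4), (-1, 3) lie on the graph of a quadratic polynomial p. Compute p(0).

Forward differences of the values at s = -3, -2, -1:
  p  : -19  -4  3
  Δ  : 15  7
  Δ^2: -8
The second differences are constant, confirming degree 2.
Interpolating (Newton forward form) and evaluating at s = 0 gives p(0) = 2.

2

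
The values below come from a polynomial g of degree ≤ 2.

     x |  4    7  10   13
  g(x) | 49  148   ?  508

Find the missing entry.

The 3 known points determine the degree-2 polynomial uniquely.
Write g(x) = ax^2 + bx + c. Substituting each data point gives a linear system:
  16a + 4b + c = 49
  49a + 7b + c = 148
  169a + 13b + c = 508
Solving the system yields a = 3, b = 0, c = 1.
So g(x) = 3x^2 + 1.
Then g(10) = 301.

301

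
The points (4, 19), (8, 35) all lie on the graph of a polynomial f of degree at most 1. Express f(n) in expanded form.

f(n) = 4n + 3

Write f(n) = an + b. Substituting each data point gives a linear system:
  4a + b = 19
  8a + b = 35
Solving the system yields a = 4, b = 3.
So f(n) = 4n + 3.
Check: f(8) = 35. ✓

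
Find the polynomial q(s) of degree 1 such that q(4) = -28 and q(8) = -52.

q(s) = -6s - 4

Using the Lagrange interpolation formula with nodes 4, 8:
  L_0(s) = (s - 8) / -4
  L_1(s) = (s - 4) / 4
Then q(s) = -28·L_0(s) - 52·L_1(s).
Expanding and collecting terms gives q(s) = -6s - 4.
Check: q(8) = -52. ✓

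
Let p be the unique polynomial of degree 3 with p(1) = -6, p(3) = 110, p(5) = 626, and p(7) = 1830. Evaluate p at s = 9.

Write p(s) = as^3 + bs^2 + cs + d. Substituting each data point gives a linear system:
  a + b + c + d = -6
  27a + 9b + 3c + d = 110
  125a + 25b + 5c + d = 626
  343a + 49b + 7c + d = 1830
Solving the system yields a = 6, b = -4, c = -4, d = -4.
So p(s) = 6s³ - 4s² - 4s - 4.
Then p(9) = 4010.

4010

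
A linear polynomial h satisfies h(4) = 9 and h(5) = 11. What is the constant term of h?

1

Write h(x) = ax + b. Substituting each data point gives a linear system:
  4a + b = 9
  5a + b = 11
Solving the system yields a = 2, b = 1.
So h(x) = 2x + 1.
The constant term is 1.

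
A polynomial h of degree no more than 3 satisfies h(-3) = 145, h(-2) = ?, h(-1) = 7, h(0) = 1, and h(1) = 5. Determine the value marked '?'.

On equispaced nodes a degree-3 polynomial has vanishing fourth forward difference, so
  h(-3) - 4·h(-2) + 6·h(-1) - 4·h(0) + h(1) = 0.
Substituting the known values and solving for h(-2):
  -4·h(-2) = -188
  h(-2) = 47.

47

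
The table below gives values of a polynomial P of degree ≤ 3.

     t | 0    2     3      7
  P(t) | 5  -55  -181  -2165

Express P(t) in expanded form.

Write P(t) = at^3 + bt^2 + ct + d. Substituting each data point gives a linear system:
  d = 5
  8a + 4b + 2c + d = -55
  27a + 9b + 3c + d = -181
  343a + 49b + 7c + d = -2165
Solving the system yields a = -6, b = -2, c = -2, d = 5.
So P(t) = -6t^3 - 2t^2 - 2t + 5.
Check: P(3) = -181. ✓

P(t) = -6t^3 - 2t^2 - 2t + 5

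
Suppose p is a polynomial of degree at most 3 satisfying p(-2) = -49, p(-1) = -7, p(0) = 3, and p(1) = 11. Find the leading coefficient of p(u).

5

Write p(u) = au^3 + bu^2 + cu + d. Substituting each data point gives a linear system:
  -8a + 4b - 2c + d = -49
  -a + b - c + d = -7
  d = 3
  a + b + c + d = 11
Solving the system yields a = 5, b = -1, c = 4, d = 3.
So p(u) = 5u^3 - u^2 + 4u + 3.
The leading coefficient is 5.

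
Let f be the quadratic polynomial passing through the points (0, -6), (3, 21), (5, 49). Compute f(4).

34

Using the Lagrange interpolation formula with nodes 0, 3, 5:
  L_0(s) = (s - 3)(s - 5) / 15
  L_1(s) = s(s - 5) / -6
  L_2(s) = s(s - 3) / 10
Then f(s) = -6·L_0(s) + 21·L_1(s) + 49·L_2(s).
Expanding and collecting terms gives f(s) = s^2 + 6s - 6.
Evaluating at s = 4: f(4) = 34.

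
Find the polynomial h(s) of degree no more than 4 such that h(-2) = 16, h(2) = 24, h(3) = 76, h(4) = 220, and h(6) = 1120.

Using the Lagrange interpolation formula with nodes -2, 2, 3, 4, 6:
  L_0(s) = (s - 2)(s - 3)(s - 4)(s - 6) / 960
  L_1(s) = (s + 2)(s - 3)(s - 4)(s - 6) / -32
  L_2(s) = (s + 2)(s - 2)(s - 4)(s - 6) / 15
  L_3(s) = (s + 2)(s - 2)(s - 3)(s - 6) / -24
  L_4(s) = (s + 2)(s - 2)(s - 3)(s - 4) / 192
Then h(s) = 16·L_0(s) + 24·L_1(s) + 76·L_2(s) + 220·L_3(s) + 1120·L_4(s).
Expanding and collecting terms gives h(s) = s⁴ - s³ + 6s + 4.
Check: h(4) = 220. ✓

h(s) = s^4 - s^3 + 6s + 4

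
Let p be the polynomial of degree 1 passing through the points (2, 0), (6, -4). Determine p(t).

p(t) = -t + 2

Using the Lagrange interpolation formula with nodes 2, 6:
  L_0(t) = (t - 6) / -4
  L_1(t) = (t - 2) / 4
Then p(t) = 0·L_0(t) - 4·L_1(t).
Expanding and collecting terms gives p(t) = -t + 2.
Check: p(2) = 0. ✓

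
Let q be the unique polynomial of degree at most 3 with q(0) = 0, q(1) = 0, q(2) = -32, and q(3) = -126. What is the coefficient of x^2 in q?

Write q(x) = ax^3 + bx^2 + cx + d. Substituting each data point gives a linear system:
  d = 0
  a + b + c + d = 0
  8a + 4b + 2c + d = -32
  27a + 9b + 3c + d = -126
Solving the system yields a = -5, b = -1, c = 6, d = 0.
So q(x) = -5x³ - x² + 6x.
The coefficient of x^2 is -1.

-1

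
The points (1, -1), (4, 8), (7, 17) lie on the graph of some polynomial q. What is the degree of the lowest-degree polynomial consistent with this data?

Forward differences of the values at x = 1, 4, 7:
  q  : -1  8  17
  Δ  : 9  9
  Δ^2: 0
The first differences are constant (9) and nonzero, while all higher differences vanish, so the minimal degree is 1.

1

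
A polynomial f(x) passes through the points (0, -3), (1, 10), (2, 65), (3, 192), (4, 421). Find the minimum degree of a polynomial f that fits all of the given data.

3

Forward differences of the values at x = 0, 1, 2, 3, 4:
  f  : -3  10  65  192  421
  Δ  : 13  55  127  229
  Δ^2: 42  72  102
  Δ^3: 30  30
  Δ^4: 0
The third differences are constant (30) and nonzero, while all higher differences vanish, so the minimal degree is 3.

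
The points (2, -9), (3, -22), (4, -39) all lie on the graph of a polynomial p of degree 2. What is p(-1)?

6

Write p(n) = an^2 + bn + c. Substituting each data point gives a linear system:
  4a + 2b + c = -9
  9a + 3b + c = -22
  16a + 4b + c = -39
Solving the system yields a = -2, b = -3, c = 5.
So p(n) = -2n² - 3n + 5.
Then p(-1) = 6.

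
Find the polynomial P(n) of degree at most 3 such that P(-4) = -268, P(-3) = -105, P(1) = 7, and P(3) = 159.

Write P(n) = an^3 + bn^2 + cn + d. Substituting each data point gives a linear system:
  -64a + 16b - 4c + d = -268
  -27a + 9b - 3c + d = -105
  a + b + c + d = 7
  27a + 9b + 3c + d = 159
Solving the system yields a = 5, b = 3, c = -1, d = 0.
So P(n) = 5n^3 + 3n^2 - n.
Check: P(-4) = -268. ✓

P(n) = 5n^3 + 3n^2 - n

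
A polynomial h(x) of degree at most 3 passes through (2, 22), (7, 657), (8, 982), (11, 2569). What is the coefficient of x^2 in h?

-1

Write h(x) = ax^3 + bx^2 + cx + d. Substituting each data point gives a linear system:
  8a + 4b + 2c + d = 22
  343a + 49b + 7c + d = 657
  512a + 64b + 8c + d = 982
  1331a + 121b + 11c + d = 2569
Solving the system yields a = 2, b = -1, c = 2, d = 6.
So h(x) = 2x^3 - x^2 + 2x + 6.
The coefficient of x^2 is -1.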